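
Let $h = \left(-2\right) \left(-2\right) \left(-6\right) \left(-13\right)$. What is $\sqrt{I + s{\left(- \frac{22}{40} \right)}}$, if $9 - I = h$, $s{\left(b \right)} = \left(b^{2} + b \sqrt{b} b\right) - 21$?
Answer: $\frac{\sqrt{-12947900 + 1210 i \sqrt{55}}}{200} \approx 0.0062346 + 17.992 i$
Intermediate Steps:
$s{\left(b \right)} = -21 + b^{2} + b^{\frac{5}{2}}$ ($s{\left(b \right)} = \left(b^{2} + b^{\frac{3}{2}} b\right) - 21 = \left(b^{2} + b^{\frac{5}{2}}\right) - 21 = -21 + b^{2} + b^{\frac{5}{2}}$)
$h = 312$ ($h = 4 \left(-6\right) \left(-13\right) = \left(-24\right) \left(-13\right) = 312$)
$I = -303$ ($I = 9 - 312 = -303$)
$\sqrt{I + s{\left(- \frac{22}{40} \right)}} = \sqrt{-303 + \left(-21 + \left(- \frac{22}{40}\right)^{2} + \left(- \frac{22}{40}\right)^{\frac{5}{2}}\right)} = \sqrt{-303 + \left(-21 + \left(\left(-22\right) \frac{1}{40}\right)^{2} + \left(\left(-22\right) \frac{1}{40}\right)^{\frac{5}{2}}\right)} = \sqrt{-303 + \left(-21 + \left(- \frac{11}{20}\right)^{2} + \left(- \frac{11}{20}\right)^{\frac{5}{2}}\right)} = \sqrt{-303 + \left(-21 + \frac{121}{400} + \frac{121 i \sqrt{55}}{4000}\right)} = \sqrt{-303 - \left(\frac{8279}{400} - \frac{121 i \sqrt{55}}{4000}\right)} = \sqrt{- \frac{129479}{400} + \frac{121 i \sqrt{55}}{4000}}$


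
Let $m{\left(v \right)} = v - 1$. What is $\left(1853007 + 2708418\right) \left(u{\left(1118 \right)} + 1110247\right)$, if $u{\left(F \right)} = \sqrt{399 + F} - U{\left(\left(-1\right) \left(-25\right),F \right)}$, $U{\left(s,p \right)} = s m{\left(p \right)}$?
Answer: $4936930628850 + 4561425 \sqrt{1517} \approx 4.9371 \cdot 10^{12}$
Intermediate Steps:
$m{\left(v \right)} = -1 + v$
$U{\left(s,p \right)} = s \left(-1 + p\right)$
$u{\left(F \right)} = 25 + \sqrt{399 + F} - 25 F$ ($u{\left(F \right)} = \sqrt{399 + F} - \left(-1\right) \left(-25\right) \left(-1 + F\right) = \sqrt{399 + F} - 25 \left(-1 + F\right) = \sqrt{399 + F} - \left(-25 + 25 F\right) = 25 + \sqrt{399 + F} - 25 F$)
$\left(1853007 + 2708418\right) \left(u{\left(1118 \right)} + 1110247\right) = \left(1853007 + 2708418\right) \left(\left(25 + \sqrt{399 + 1118} - 27950\right) + 1110247\right) = 4561425 \left(\left(25 + \sqrt{1517} - 27950\right) + 1110247\right) = 4561425 \left(\left(-27925 + \sqrt{1517}\right) + 1110247\right) = 4561425 \left(1082322 + \sqrt{1517}\right) = 4936930628850 + 4561425 \sqrt{1517}$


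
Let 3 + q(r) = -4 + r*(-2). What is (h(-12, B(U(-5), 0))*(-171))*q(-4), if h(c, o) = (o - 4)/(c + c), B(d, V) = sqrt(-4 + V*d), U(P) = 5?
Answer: -57/2 + 57*I/4 ≈ -28.5 + 14.25*I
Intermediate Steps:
q(r) = -7 - 2*r (q(r) = -3 + (-4 + r*(-2)) = -3 + (-4 - 2*r) = -7 - 2*r)
h(c, o) = (-4 + o)/(2*c) (h(c, o) = (-4 + o)/((2*c)) = (-4 + o)*(1/(2*c)) = (-4 + o)/(2*c))
(h(-12, B(U(-5), 0))*(-171))*q(-4) = (((1/2)*(-4 + sqrt(-4 + 0*5))/(-12))*(-171))*(-7 - 2*(-4)) = (((1/2)*(-1/12)*(-4 + sqrt(-4 + 0)))*(-171))*(-7 + 8) = (((1/2)*(-1/12)*(-4 + sqrt(-4)))*(-171))*1 = (((1/2)*(-1/12)*(-4 + 2*I))*(-171))*1 = ((1/6 - I/12)*(-171))*1 = (-57/2 + 57*I/4)*1 = -57/2 + 57*I/4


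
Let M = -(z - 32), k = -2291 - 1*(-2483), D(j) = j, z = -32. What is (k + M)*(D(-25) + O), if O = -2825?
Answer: -729600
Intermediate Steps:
k = 192 (k = -2291 + 2483 = 192)
M = 64 (M = -(-32 - 32) = -1*(-64) = 64)
(k + M)*(D(-25) + O) = (192 + 64)*(-25 - 2825) = 256*(-2850) = -729600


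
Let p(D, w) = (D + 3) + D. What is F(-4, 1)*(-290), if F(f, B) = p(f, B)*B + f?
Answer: 2610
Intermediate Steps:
p(D, w) = 3 + 2*D (p(D, w) = (3 + D) + D = 3 + 2*D)
F(f, B) = f + B*(3 + 2*f) (F(f, B) = (3 + 2*f)*B + f = B*(3 + 2*f) + f = f + B*(3 + 2*f))
F(-4, 1)*(-290) = (-4 + 1*(3 + 2*(-4)))*(-290) = (-4 + 1*(3 - 8))*(-290) = (-4 + 1*(-5))*(-290) = (-4 - 5)*(-290) = -9*(-290) = 2610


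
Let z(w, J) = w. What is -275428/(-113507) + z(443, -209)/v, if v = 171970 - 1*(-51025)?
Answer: 61469350461/25311493465 ≈ 2.4285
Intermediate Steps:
v = 222995 (v = 171970 + 51025 = 222995)
-275428/(-113507) + z(443, -209)/v = -275428/(-113507) + 443/222995 = -275428*(-1/113507) + 443*(1/222995) = 275428/113507 + 443/222995 = 61469350461/25311493465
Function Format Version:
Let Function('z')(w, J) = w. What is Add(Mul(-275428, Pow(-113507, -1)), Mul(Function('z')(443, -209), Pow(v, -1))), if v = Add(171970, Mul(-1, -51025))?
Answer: Rational(61469350461, 25311493465) ≈ 2.4285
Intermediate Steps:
v = 222995 (v = Add(171970, 51025) = 222995)
Add(Mul(-275428, Pow(-113507, -1)), Mul(Function('z')(443, -209), Pow(v, -1))) = Add(Mul(-275428, Pow(-113507, -1)), Mul(443, Pow(222995, -1))) = Add(Mul(-275428, Rational(-1, 113507)), Mul(443, Rational(1, 222995))) = Add(Rational(275428, 113507), Rational(443, 222995)) = Rational(61469350461, 25311493465)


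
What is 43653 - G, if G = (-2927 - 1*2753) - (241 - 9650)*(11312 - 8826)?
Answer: -23341441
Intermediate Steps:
G = 23385094 (G = (-2927 - 2753) - (-9409)*2486 = -5680 - 1*(-23390774) = -5680 + 23390774 = 23385094)
43653 - G = 43653 - 1*23385094 = 43653 - 23385094 = -23341441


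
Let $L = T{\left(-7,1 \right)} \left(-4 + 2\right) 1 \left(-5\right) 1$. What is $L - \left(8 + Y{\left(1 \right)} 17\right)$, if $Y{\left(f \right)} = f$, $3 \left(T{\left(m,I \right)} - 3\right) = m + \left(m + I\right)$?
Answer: $- \frac{115}{3} \approx -38.333$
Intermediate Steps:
$T{\left(m,I \right)} = 3 + \frac{I}{3} + \frac{2 m}{3}$ ($T{\left(m,I \right)} = 3 + \frac{m + \left(m + I\right)}{3} = 3 + \frac{m + \left(I + m\right)}{3} = 3 + \frac{I + 2 m}{3} = 3 + \left(\frac{I}{3} + \frac{2 m}{3}\right) = 3 + \frac{I}{3} + \frac{2 m}{3}$)
$L = - \frac{40}{3}$ ($L = \left(3 + \frac{1}{3} \cdot 1 + \frac{2}{3} \left(-7\right)\right) \left(-4 + 2\right) 1 \left(-5\right) 1 = \left(3 + \frac{1}{3} - \frac{14}{3}\right) \left(- 2 \left(\left(-5\right) 1\right)\right) = - \frac{4 \left(\left(-2\right) \left(-5\right)\right)}{3} = \left(- \frac{4}{3}\right) 10 = - \frac{40}{3} \approx -13.333$)
$L - \left(8 + Y{\left(1 \right)} 17\right) = - \frac{40}{3} - \left(8 + 1 \cdot 17\right) = - \frac{40}{3} - \left(8 + 17\right) = - \frac{40}{3} - 25 = - \frac{115}{3}$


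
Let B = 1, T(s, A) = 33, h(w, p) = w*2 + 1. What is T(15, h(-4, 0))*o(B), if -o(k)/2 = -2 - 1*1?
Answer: 198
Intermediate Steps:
h(w, p) = 1 + 2*w (h(w, p) = 2*w + 1 = 1 + 2*w)
o(k) = 6 (o(k) = -2*(-2 - 1*1) = -2*(-2 - 1) = -2*(-3) = 6)
T(15, h(-4, 0))*o(B) = 33*6 = 198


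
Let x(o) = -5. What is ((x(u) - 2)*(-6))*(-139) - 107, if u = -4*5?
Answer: -5945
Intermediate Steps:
u = -20
((x(u) - 2)*(-6))*(-139) - 107 = ((-5 - 2)*(-6))*(-139) - 107 = -7*(-6)*(-139) - 107 = 42*(-139) - 107 = -5838 - 107 = -5945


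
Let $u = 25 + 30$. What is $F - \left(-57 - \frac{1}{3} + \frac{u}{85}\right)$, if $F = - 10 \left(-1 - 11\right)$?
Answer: $\frac{9011}{51} \approx 176.69$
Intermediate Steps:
$u = 55$
$F = 120$ ($F = \left(-10\right) \left(-12\right) = 120$)
$F - \left(-57 - \frac{1}{3} + \frac{u}{85}\right) = 120 - \left(-57 - \frac{1}{3} + \frac{11}{17}\right) = 120 + \left(57 - \left(\frac{11}{17} - \frac{1}{3}\right)\right) = 120 + \left(57 - \frac{16}{51}\right) = 120 + \frac{2891}{51} = \frac{9011}{51}$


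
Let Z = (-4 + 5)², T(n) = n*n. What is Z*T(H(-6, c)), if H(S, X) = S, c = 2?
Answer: 36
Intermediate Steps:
T(n) = n²
Z = 1 (Z = 1² = 1)
Z*T(H(-6, c)) = 1*(-6)² = 1*36 = 36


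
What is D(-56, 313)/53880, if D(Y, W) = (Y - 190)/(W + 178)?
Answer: -41/4409180 ≈ -9.2988e-6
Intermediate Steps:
D(Y, W) = (-190 + Y)/(178 + W)
D(-56, 313)/53880 = ((-190 - 56)/(178 + 313))/53880 = (-246/491)*(1/53880) = ((1/491)*(-246))*(1/53880) = -246/491*1/53880 = -41/4409180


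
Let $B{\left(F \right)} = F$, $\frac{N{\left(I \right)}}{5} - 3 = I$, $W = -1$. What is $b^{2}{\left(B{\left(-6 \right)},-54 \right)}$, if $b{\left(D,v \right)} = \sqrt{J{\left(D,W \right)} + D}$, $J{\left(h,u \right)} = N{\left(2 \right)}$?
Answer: $19$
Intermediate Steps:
$N{\left(I \right)} = 15 + 5 I$
$J{\left(h,u \right)} = 25$ ($J{\left(h,u \right)} = 15 + 5 \cdot 2 = 15 + 10 = 25$)
$b{\left(D,v \right)} = \sqrt{25 + D}$
$b^{2}{\left(B{\left(-6 \right)},-54 \right)} = \left(\sqrt{25 - 6}\right)^{2} = \left(\sqrt{19}\right)^{2} = 19$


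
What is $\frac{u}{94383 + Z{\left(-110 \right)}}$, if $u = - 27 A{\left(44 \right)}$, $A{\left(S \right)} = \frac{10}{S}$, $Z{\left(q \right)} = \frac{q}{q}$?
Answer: $- \frac{135}{2076448} \approx -6.5015 \cdot 10^{-5}$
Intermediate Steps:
$Z{\left(q \right)} = 1$
$u = - \frac{135}{22}$ ($u = - 27 \cdot \frac{10}{44} = - 27 \cdot 10 \cdot \frac{1}{44} = \left(-27\right) \frac{5}{22} = - \frac{135}{22} \approx -6.1364$)
$\frac{u}{94383 + Z{\left(-110 \right)}} = - \frac{135}{22 \left(94383 + 1\right)} = - \frac{135}{22 \cdot 94384} = \left(- \frac{135}{22}\right) \frac{1}{94384} = - \frac{135}{2076448}$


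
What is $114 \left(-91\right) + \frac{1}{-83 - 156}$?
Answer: $- \frac{2479387}{239} \approx -10374.0$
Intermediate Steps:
$114 \left(-91\right) + \frac{1}{-83 - 156} = -10374 + \frac{1}{-239} = -10374 - \frac{1}{239} = - \frac{2479387}{239}$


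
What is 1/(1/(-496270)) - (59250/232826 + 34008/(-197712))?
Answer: -475928117696909/959010294 ≈ -4.9627e+5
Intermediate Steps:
1/(1/(-496270)) - (59250/232826 + 34008/(-197712)) = 1/(-1/496270) - (59250*(1/232826) + 34008*(-1/197712)) = -496270 - (29625/116413 - 1417/8238) = -496270 - 1*79093529/959010294 = -496270 - 79093529/959010294 = -475928117696909/959010294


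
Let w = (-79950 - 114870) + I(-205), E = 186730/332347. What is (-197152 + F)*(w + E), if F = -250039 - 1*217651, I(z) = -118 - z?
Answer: 43027737616788882/332347 ≈ 1.2947e+11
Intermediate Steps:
E = 186730/332347 (E = 186730*(1/332347) = 186730/332347 ≈ 0.56185)
w = -194733 (w = (-79950 - 114870) + (-118 - 1*(-205)) = -194820 + (-118 + 205) = -194820 + 87 = -194733)
F = -467690 (F = -250039 - 217651 = -467690)
(-197152 + F)*(w + E) = (-197152 - 467690)*(-194733 + 186730/332347) = -664842*(-64718741621/332347) = 43027737616788882/332347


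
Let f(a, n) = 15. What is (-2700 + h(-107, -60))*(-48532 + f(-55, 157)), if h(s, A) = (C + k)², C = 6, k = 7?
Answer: 122796527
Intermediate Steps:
h(s, A) = 169 (h(s, A) = (6 + 7)² = 13² = 169)
(-2700 + h(-107, -60))*(-48532 + f(-55, 157)) = (-2700 + 169)*(-48532 + 15) = -2531*(-48517) = 122796527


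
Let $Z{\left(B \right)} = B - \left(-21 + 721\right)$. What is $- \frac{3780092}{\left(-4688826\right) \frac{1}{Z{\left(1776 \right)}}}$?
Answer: $\frac{2033689496}{2344413} \approx 867.46$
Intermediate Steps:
$Z{\left(B \right)} = -700 + B$ ($Z{\left(B \right)} = B - 700 = -700 + B$)
$- \frac{3780092}{\left(-4688826\right) \frac{1}{Z{\left(1776 \right)}}} = - \frac{3780092}{\left(-4688826\right) \frac{1}{-700 + 1776}} = - \frac{3780092}{\left(-4688826\right) \frac{1}{1076}} = - \frac{3780092}{- \frac{2344413}{538}} = \left(-3780092\right) \left(- \frac{538}{2344413}\right) = \frac{2033689496}{2344413}$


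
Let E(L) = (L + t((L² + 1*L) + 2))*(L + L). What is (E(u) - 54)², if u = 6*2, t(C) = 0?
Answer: 54756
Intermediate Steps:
u = 12
E(L) = 2*L² (E(L) = (L + 0)*(L + L) = L*(2*L) = 2*L²)
(E(u) - 54)² = (2*12² - 54)² = (2*144 - 54)² = (288 - 54)² = 234² = 54756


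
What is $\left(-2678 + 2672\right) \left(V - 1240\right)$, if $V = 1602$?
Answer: $-2172$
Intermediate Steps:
$\left(-2678 + 2672\right) \left(V - 1240\right) = \left(-2678 + 2672\right) \left(1602 - 1240\right) = \left(-6\right) 362 = -2172$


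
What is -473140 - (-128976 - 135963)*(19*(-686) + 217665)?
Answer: 54214259369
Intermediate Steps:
-473140 - (-128976 - 135963)*(19*(-686) + 217665) = -473140 - (-264939)*(-13034 + 217665) = -473140 - (-264939)*204631 = -473140 - 1*(-54214732509) = -473140 + 54214732509 = 54214259369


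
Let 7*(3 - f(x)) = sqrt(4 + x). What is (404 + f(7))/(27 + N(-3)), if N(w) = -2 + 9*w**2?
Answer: 407/106 - sqrt(11)/742 ≈ 3.8352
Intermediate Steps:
f(x) = 3 - sqrt(4 + x)/7
(404 + f(7))/(27 + N(-3)) = (404 + (3 - sqrt(4 + 7)/7))/(27 + (-2 + 9*(-3)**2)) = (404 + (3 - sqrt(11)/7))/(27 + (-2 + 9*9)) = (407 - sqrt(11)/7)/(27 + (-2 + 81)) = (407 - sqrt(11)/7)/(27 + 79) = (407 - sqrt(11)/7)/106 = (407 - sqrt(11)/7)*(1/106) = 407/106 - sqrt(11)/742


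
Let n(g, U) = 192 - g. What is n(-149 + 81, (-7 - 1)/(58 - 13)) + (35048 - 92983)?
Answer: -57675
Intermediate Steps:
n(-149 + 81, (-7 - 1)/(58 - 13)) + (35048 - 92983) = (192 - (-149 + 81)) + (35048 - 92983) = (192 - 1*(-68)) - 57935 = (192 + 68) - 57935 = 260 - 57935 = -57675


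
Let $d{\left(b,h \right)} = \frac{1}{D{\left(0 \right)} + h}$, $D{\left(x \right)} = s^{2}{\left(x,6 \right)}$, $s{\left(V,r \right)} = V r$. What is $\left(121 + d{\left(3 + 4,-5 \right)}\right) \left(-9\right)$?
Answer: $- \frac{5436}{5} \approx -1087.2$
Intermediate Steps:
$D{\left(x \right)} = 36 x^{2}$ ($D{\left(x \right)} = \left(x 6\right)^{2} = \left(6 x\right)^{2} = 36 x^{2}$)
$d{\left(b,h \right)} = \frac{1}{h}$ ($d{\left(b,h \right)} = \frac{1}{36 \cdot 0^{2} + h} = \frac{1}{36 \cdot 0 + h} = \frac{1}{0 + h} = \frac{1}{h}$)
$\left(121 + d{\left(3 + 4,-5 \right)}\right) \left(-9\right) = \left(121 + \frac{1}{-5}\right) \left(-9\right) = \left(121 - \frac{1}{5}\right) \left(-9\right) = \frac{604}{5} \left(-9\right) = - \frac{5436}{5}$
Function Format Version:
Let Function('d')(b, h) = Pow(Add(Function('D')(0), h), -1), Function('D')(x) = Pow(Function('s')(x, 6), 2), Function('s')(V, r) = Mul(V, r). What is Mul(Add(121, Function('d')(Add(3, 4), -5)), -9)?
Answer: Rational(-5436, 5) ≈ -1087.2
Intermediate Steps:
Function('D')(x) = Mul(36, Pow(x, 2)) (Function('D')(x) = Pow(Mul(x, 6), 2) = Pow(Mul(6, x), 2) = Mul(36, Pow(x, 2)))
Function('d')(b, h) = Pow(h, -1) (Function('d')(b, h) = Pow(Add(Mul(36, Pow(0, 2)), h), -1) = Pow(Add(Mul(36, 0), h), -1) = Pow(Add(0, h), -1) = Pow(h, -1))
Mul(Add(121, Function('d')(Add(3, 4), -5)), -9) = Mul(Add(121, Pow(-5, -1)), -9) = Mul(Add(121, Rational(-1, 5)), -9) = Mul(Rational(604, 5), -9) = Rational(-5436, 5)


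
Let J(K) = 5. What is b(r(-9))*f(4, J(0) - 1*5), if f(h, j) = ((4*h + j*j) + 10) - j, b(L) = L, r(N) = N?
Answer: -234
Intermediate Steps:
f(h, j) = 10 + j² - j + 4*h (f(h, j) = ((4*h + j²) + 10) - j = ((j² + 4*h) + 10) - j = (10 + j² + 4*h) - j = 10 + j² - j + 4*h)
b(r(-9))*f(4, J(0) - 1*5) = -9*(10 + (5 - 1*5)² - (5 - 1*5) + 4*4) = -9*(10 + (5 - 5)² - (5 - 5) + 16) = -9*(10 + 0² - 1*0 + 16) = -9*(10 + 0 + 0 + 16) = -9*26 = -234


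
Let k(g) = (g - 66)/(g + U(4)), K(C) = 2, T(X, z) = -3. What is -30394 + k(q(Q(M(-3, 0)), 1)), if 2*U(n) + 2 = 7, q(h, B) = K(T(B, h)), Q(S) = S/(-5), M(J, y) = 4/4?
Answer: -273674/9 ≈ -30408.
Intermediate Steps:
M(J, y) = 1 (M(J, y) = 4*(¼) = 1)
Q(S) = -S/5 (Q(S) = S*(-⅕) = -S/5)
q(h, B) = 2
U(n) = 5/2 (U(n) = -1 + (½)*7 = -1 + 7/2 = 5/2)
k(g) = (-66 + g)/(5/2 + g) (k(g) = (g - 66)/(g + 5/2) = (-66 + g)/(5/2 + g))
-30394 + k(q(Q(M(-3, 0)), 1)) = -30394 + 2*(-66 + 2)/(5 + 2*2) = -30394 + 2*(-64)/(5 + 4) = -30394 + 2*(-64)/9 = -30394 + 2*(⅑)*(-64) = -30394 - 128/9 = -273674/9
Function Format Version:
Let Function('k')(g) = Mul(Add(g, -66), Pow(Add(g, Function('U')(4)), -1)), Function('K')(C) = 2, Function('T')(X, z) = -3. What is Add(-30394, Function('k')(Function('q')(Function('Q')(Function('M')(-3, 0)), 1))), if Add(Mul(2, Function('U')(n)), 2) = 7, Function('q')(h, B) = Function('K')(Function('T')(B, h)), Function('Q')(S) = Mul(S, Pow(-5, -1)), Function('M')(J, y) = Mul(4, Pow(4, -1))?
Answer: Rational(-273674, 9) ≈ -30408.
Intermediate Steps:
Function('M')(J, y) = 1 (Function('M')(J, y) = Mul(4, Rational(1, 4)) = 1)
Function('Q')(S) = Mul(Rational(-1, 5), S) (Function('Q')(S) = Mul(S, Rational(-1, 5)) = Mul(Rational(-1, 5), S))
Function('q')(h, B) = 2
Function('U')(n) = Rational(5, 2) (Function('U')(n) = Add(-1, Mul(Rational(1, 2), 7)) = Add(-1, Rational(7, 2)) = Rational(5, 2))
Function('k')(g) = Mul(Pow(Add(Rational(5, 2), g), -1), Add(-66, g)) (Function('k')(g) = Mul(Add(g, -66), Pow(Add(g, Rational(5, 2)), -1)) = Mul(Add(-66, g), Pow(Add(Rational(5, 2), g), -1)) = Mul(Pow(Add(Rational(5, 2), g), -1), Add(-66, g)))
Add(-30394, Function('k')(Function('q')(Function('Q')(Function('M')(-3, 0)), 1))) = Add(-30394, Mul(2, Pow(Add(5, Mul(2, 2)), -1), Add(-66, 2))) = Add(-30394, Mul(2, Pow(Add(5, 4), -1), -64)) = Add(-30394, Mul(2, Pow(9, -1), -64)) = Add(-30394, Mul(2, Rational(1, 9), -64)) = Add(-30394, Rational(-128, 9)) = Rational(-273674, 9)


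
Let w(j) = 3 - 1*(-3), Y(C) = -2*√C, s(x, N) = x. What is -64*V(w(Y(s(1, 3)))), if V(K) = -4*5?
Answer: 1280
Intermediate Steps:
w(j) = 6 (w(j) = 3 + 3 = 6)
V(K) = -20
-64*V(w(Y(s(1, 3)))) = -64*(-20) = 1280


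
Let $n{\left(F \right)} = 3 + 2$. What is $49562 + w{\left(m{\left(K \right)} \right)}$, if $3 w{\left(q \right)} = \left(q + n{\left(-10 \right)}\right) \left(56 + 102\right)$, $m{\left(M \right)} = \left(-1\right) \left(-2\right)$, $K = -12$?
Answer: $\frac{149792}{3} \approx 49931.0$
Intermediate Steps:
$n{\left(F \right)} = 5$
$m{\left(M \right)} = 2$
$w{\left(q \right)} = \frac{790}{3} + \frac{158 q}{3}$ ($w{\left(q \right)} = \frac{\left(q + 5\right) \left(56 + 102\right)}{3} = \frac{\left(5 + q\right) 158}{3} = \frac{790 + 158 q}{3} = \frac{790}{3} + \frac{158 q}{3}$)
$49562 + w{\left(m{\left(K \right)} \right)} = 49562 + \left(\frac{790}{3} + \frac{158}{3} \cdot 2\right) = 49562 + \left(\frac{790}{3} + \frac{316}{3}\right) = 49562 + \frac{1106}{3} = \frac{149792}{3}$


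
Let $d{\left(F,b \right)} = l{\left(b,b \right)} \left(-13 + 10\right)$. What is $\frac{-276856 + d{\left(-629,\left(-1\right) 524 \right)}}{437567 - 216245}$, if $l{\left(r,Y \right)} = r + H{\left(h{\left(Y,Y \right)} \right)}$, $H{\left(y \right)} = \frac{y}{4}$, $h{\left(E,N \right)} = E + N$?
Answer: $- \frac{137249}{110661} \approx -1.2403$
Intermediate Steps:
$H{\left(y \right)} = \frac{y}{4}$ ($H{\left(y \right)} = y \frac{1}{4} = \frac{y}{4}$)
$l{\left(r,Y \right)} = r + \frac{Y}{2}$ ($l{\left(r,Y \right)} = r + \frac{Y + Y}{4} = r + \frac{2 Y}{4} = r + \frac{Y}{2}$)
$d{\left(F,b \right)} = - \frac{9 b}{2}$ ($d{\left(F,b \right)} = \left(b + \frac{b}{2}\right) \left(-13 + 10\right) = \frac{3 b}{2} \left(-3\right) = - \frac{9 b}{2}$)
$\frac{-276856 + d{\left(-629,\left(-1\right) 524 \right)}}{437567 - 216245} = \frac{-276856 - \frac{9 \left(\left(-1\right) 524\right)}{2}}{437567 - 216245} = \frac{-276856 - -2358}{221322} = \left(-276856 + 2358\right) \frac{1}{221322} = \left(-274498\right) \frac{1}{221322} = - \frac{137249}{110661}$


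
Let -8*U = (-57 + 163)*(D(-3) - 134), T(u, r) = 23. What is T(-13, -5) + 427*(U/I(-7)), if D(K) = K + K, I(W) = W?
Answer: -113132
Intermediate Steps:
D(K) = 2*K
U = 1855 (U = -(-57 + 163)*(2*(-3) - 134)/8 = -53*(-6 - 134)/4 = -53*(-140)/4 = -1/8*(-14840) = 1855)
T(-13, -5) + 427*(U/I(-7)) = 23 + 427*(1855/(-7)) = 23 + 427*(1855*(-1/7)) = 23 + 427*(-265) = 23 - 113155 = -113132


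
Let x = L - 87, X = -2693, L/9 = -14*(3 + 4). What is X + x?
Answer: -3662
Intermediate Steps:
L = -882 (L = 9*(-14*(3 + 4)) = 9*(-14*7) = 9*(-98) = -882)
x = -969 (x = -882 - 87 = -969)
X + x = -2693 - 969 = -3662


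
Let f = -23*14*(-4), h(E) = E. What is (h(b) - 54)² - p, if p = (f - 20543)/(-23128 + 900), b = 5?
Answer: 53350173/22228 ≈ 2400.1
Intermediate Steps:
f = 1288 (f = -322*(-4) = 1288)
p = 19255/22228 (p = (1288 - 20543)/(-23128 + 900) = -19255/(-22228) = -19255*(-1/22228) = 19255/22228 ≈ 0.86625)
(h(b) - 54)² - p = (5 - 54)² - 1*19255/22228 = (-49)² - 19255/22228 = 2401 - 19255/22228 = 53350173/22228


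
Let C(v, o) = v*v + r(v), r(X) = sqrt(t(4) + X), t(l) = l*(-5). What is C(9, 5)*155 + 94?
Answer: 12649 + 155*I*sqrt(11) ≈ 12649.0 + 514.08*I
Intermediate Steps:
t(l) = -5*l
r(X) = sqrt(-20 + X) (r(X) = sqrt(-5*4 + X) = sqrt(-20 + X))
C(v, o) = v**2 + sqrt(-20 + v) (C(v, o) = v*v + sqrt(-20 + v) = v**2 + sqrt(-20 + v))
C(9, 5)*155 + 94 = (9**2 + sqrt(-20 + 9))*155 + 94 = (81 + sqrt(-11))*155 + 94 = (81 + I*sqrt(11))*155 + 94 = (12555 + 155*I*sqrt(11)) + 94 = 12649 + 155*I*sqrt(11)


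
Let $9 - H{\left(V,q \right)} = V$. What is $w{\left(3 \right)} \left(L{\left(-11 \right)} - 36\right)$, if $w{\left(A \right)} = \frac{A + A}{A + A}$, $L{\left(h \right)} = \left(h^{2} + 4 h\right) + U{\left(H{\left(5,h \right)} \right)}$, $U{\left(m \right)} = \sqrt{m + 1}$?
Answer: $41 + \sqrt{5} \approx 43.236$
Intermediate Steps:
$H{\left(V,q \right)} = 9 - V$
$U{\left(m \right)} = \sqrt{1 + m}$
$L{\left(h \right)} = \sqrt{5} + h^{2} + 4 h$ ($L{\left(h \right)} = \left(h^{2} + 4 h\right) + \sqrt{1 + \left(9 - 5\right)} = \left(h^{2} + 4 h\right) + \sqrt{1 + 4} = \left(h^{2} + 4 h\right) + \sqrt{5} = \sqrt{5} + h^{2} + 4 h$)
$w{\left(A \right)} = 1$ ($w{\left(A \right)} = \frac{2 A}{2 A} = 2 A \frac{1}{2 A} = 1$)
$w{\left(3 \right)} \left(L{\left(-11 \right)} - 36\right) = 1 \left(\left(\sqrt{5} + \left(-11\right)^{2} + 4 \left(-11\right)\right) - 36\right) = 1 \left(\left(\sqrt{5} + 121 - 44\right) - 36\right) = 1 \left(\left(77 + \sqrt{5}\right) - 36\right) = 1 \left(41 + \sqrt{5}\right) = 41 + \sqrt{5}$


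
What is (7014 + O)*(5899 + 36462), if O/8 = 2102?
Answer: 1009462630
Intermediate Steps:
O = 16816 (O = 8*2102 = 16816)
(7014 + O)*(5899 + 36462) = (7014 + 16816)*(5899 + 36462) = 23830*42361 = 1009462630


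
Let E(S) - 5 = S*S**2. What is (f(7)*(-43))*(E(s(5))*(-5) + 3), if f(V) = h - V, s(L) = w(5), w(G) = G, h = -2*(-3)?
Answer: -27821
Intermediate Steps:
h = 6
s(L) = 5
E(S) = 5 + S**3 (E(S) = 5 + S*S**2 = 5 + S**3)
f(V) = 6 - V
(f(7)*(-43))*(E(s(5))*(-5) + 3) = ((6 - 1*7)*(-43))*((5 + 5**3)*(-5) + 3) = ((6 - 7)*(-43))*((5 + 125)*(-5) + 3) = (-1*(-43))*(130*(-5) + 3) = 43*(-650 + 3) = 43*(-647) = -27821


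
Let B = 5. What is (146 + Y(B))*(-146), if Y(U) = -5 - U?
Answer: -19856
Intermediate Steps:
(146 + Y(B))*(-146) = (146 + (-5 - 1*5))*(-146) = (146 + (-5 - 5))*(-146) = (146 - 10)*(-146) = 136*(-146) = -19856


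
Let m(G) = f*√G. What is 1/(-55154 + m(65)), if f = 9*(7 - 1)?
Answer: -27577/1520887088 - 27*√65/1520887088 ≈ -1.8275e-5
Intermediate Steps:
f = 54 (f = 9*6 = 54)
m(G) = 54*√G
1/(-55154 + m(65)) = 1/(-55154 + 54*√65)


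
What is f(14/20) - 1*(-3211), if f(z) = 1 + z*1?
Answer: 32127/10 ≈ 3212.7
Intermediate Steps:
f(z) = 1 + z
f(14/20) - 1*(-3211) = (1 + 14/20) - 1*(-3211) = (1 + 14*(1/20)) + 3211 = (1 + 7/10) + 3211 = 17/10 + 3211 = 32127/10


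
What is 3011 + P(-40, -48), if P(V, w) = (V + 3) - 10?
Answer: 2964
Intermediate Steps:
P(V, w) = -7 + V (P(V, w) = (3 + V) - 10 = -7 + V)
3011 + P(-40, -48) = 3011 + (-7 - 40) = 3011 - 47 = 2964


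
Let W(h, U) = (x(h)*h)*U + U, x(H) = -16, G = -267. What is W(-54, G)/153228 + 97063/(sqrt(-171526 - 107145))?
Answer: -76985/51076 - 97063*I*sqrt(278671)/278671 ≈ -1.5073 - 183.87*I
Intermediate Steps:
W(h, U) = U - 16*U*h (W(h, U) = (-16*h)*U + U = -16*U*h + U = U - 16*U*h)
W(-54, G)/153228 + 97063/(sqrt(-171526 - 107145)) = -267*(1 - 16*(-54))/153228 + 97063/(sqrt(-171526 - 107145)) = -267*(1 + 864)*(1/153228) + 97063/(sqrt(-278671)) = -267*865*(1/153228) + 97063/((I*sqrt(278671))) = -230955*1/153228 + 97063*(-I*sqrt(278671)/278671) = -76985/51076 - 97063*I*sqrt(278671)/278671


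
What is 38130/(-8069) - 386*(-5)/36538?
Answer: -688810385/147412561 ≈ -4.6727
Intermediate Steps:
38130/(-8069) - 386*(-5)/36538 = 38130*(-1/8069) + 1930*(1/36538) = -38130/8069 + 965/18269 = -688810385/147412561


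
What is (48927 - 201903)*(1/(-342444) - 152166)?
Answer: 664277038071340/28537 ≈ 2.3278e+10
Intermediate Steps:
(48927 - 201903)*(1/(-342444) - 152166) = -152976*(-1/342444 - 152166) = -152976*(-52108333705/342444) = 664277038071340/28537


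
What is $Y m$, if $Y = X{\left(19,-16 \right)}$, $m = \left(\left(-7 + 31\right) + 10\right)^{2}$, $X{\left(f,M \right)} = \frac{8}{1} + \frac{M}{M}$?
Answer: $10404$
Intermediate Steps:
$X{\left(f,M \right)} = 9$ ($X{\left(f,M \right)} = 8 \cdot 1 + 1 = 8 + 1 = 9$)
$m = 1156$ ($m = \left(24 + 10\right)^{2} = 34^{2} = 1156$)
$Y = 9$
$Y m = 9 \cdot 1156 = 10404$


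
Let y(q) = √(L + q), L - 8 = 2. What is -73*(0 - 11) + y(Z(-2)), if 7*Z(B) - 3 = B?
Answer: 803 + √497/7 ≈ 806.18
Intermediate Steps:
L = 10 (L = 8 + 2 = 10)
Z(B) = 3/7 + B/7
y(q) = √(10 + q)
-73*(0 - 11) + y(Z(-2)) = -73*(0 - 11) + √(10 + (3/7 + (⅐)*(-2))) = -73*(-11) + √(10 + (3/7 - 2/7)) = 803 + √(10 + ⅐) = 803 + √(71/7) = 803 + √497/7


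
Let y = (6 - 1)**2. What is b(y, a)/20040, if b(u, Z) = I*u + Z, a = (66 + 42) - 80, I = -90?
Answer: -1111/10020 ≈ -0.11088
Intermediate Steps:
y = 25 (y = 5**2 = 25)
a = 28 (a = 108 - 80 = 28)
b(u, Z) = Z - 90*u (b(u, Z) = -90*u + Z = Z - 90*u)
b(y, a)/20040 = (28 - 90*25)/20040 = (28 - 2250)*(1/20040) = -2222*1/20040 = -1111/10020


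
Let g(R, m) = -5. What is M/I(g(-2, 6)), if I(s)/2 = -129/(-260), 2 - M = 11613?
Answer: -1509430/129 ≈ -11701.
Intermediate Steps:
M = -11611 (M = 2 - 1*11613 = 2 - 11613 = -11611)
I(s) = 129/130 (I(s) = 2*(-129/(-260)) = 2*(-129*(-1/260)) = 2*(129/260) = 129/130)
M/I(g(-2, 6)) = -11611/129/130 = -11611*130/129 = -1509430/129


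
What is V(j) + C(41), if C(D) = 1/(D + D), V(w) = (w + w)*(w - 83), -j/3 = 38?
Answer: 3683113/82 ≈ 44916.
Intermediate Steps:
j = -114 (j = -3*38 = -114)
V(w) = 2*w*(-83 + w) (V(w) = (2*w)*(-83 + w) = 2*w*(-83 + w))
C(D) = 1/(2*D)
V(j) + C(41) = 2*(-114)*(-83 - 114) + (½)/41 = 2*(-114)*(-197) + (½)*(1/41) = 44916 + 1/82 = 3683113/82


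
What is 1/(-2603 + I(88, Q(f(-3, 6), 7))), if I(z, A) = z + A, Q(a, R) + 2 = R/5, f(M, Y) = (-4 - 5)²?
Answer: -5/12578 ≈ -0.00039752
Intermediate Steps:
f(M, Y) = 81 (f(M, Y) = (-9)² = 81)
Q(a, R) = -2 + R/5
I(z, A) = A + z
1/(-2603 + I(88, Q(f(-3, 6), 7))) = 1/(-2603 + ((-2 + (⅕)*7) + 88)) = 1/(-2603 + ((-2 + 7/5) + 88)) = 1/(-2603 + (-⅗ + 88)) = 1/(-2603 + 437/5) = 1/(-12578/5) = -5/12578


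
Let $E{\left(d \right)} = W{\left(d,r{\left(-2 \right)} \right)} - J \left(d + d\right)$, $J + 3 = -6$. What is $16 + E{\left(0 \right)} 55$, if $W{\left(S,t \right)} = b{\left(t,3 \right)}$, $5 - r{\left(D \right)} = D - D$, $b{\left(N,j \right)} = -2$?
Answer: $-94$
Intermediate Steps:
$J = -9$ ($J = -3 - 6 = -9$)
$r{\left(D \right)} = 5$ ($r{\left(D \right)} = 5 - \left(D - D\right) = 5 - 0 = 5 + 0 = 5$)
$W{\left(S,t \right)} = -2$
$E{\left(d \right)} = -2 + 18 d$ ($E{\left(d \right)} = -2 - - 9 \left(d + d\right) = -2 - - 9 \cdot 2 d = -2 - - 18 d = -2 + 18 d$)
$16 + E{\left(0 \right)} 55 = 16 + \left(-2 + 18 \cdot 0\right) 55 = 16 + \left(-2 + 0\right) 55 = 16 - 110 = -94$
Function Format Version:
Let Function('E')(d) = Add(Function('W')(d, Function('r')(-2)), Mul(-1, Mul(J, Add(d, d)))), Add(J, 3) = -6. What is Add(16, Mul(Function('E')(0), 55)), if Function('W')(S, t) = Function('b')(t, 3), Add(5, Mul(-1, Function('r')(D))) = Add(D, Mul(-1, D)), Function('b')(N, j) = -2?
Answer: -94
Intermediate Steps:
J = -9 (J = Add(-3, -6) = -9)
Function('r')(D) = 5 (Function('r')(D) = Add(5, Mul(-1, Add(D, Mul(-1, D)))) = Add(5, Mul(-1, 0)) = Add(5, 0) = 5)
Function('W')(S, t) = -2
Function('E')(d) = Add(-2, Mul(18, d)) (Function('E')(d) = Add(-2, Mul(-1, Mul(-9, Add(d, d)))) = Add(-2, Mul(-1, Mul(-9, Mul(2, d)))) = Add(-2, Mul(-1, Mul(-18, d))) = Add(-2, Mul(18, d)))
Add(16, Mul(Function('E')(0), 55)) = Add(16, Mul(Add(-2, Mul(18, 0)), 55)) = Add(16, Mul(Add(-2, 0), 55)) = Add(16, Mul(-2, 55)) = Add(16, -110) = -94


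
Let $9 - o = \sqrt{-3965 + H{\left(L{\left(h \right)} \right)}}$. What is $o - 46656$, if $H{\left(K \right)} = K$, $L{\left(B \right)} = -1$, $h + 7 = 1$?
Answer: $-46647 - i \sqrt{3966} \approx -46647.0 - 62.976 i$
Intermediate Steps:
$h = -6$ ($h = -7 + 1 = -6$)
$o = 9 - i \sqrt{3966}$ ($o = 9 - \sqrt{-3965 - 1} = 9 - \sqrt{-3966} = 9 - i \sqrt{3966} \approx 9.0 - 62.976 i$)
$o - 46656 = \left(9 - i \sqrt{3966}\right) - 46656 = -46647 - i \sqrt{3966}$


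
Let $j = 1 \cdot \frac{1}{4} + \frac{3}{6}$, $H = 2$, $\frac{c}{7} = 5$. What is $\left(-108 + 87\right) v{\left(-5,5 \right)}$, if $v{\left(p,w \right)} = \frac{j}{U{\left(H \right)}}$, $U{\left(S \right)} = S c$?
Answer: $- \frac{9}{40} \approx -0.225$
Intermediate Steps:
$c = 35$ ($c = 7 \cdot 5 = 35$)
$U{\left(S \right)} = 35 S$ ($U{\left(S \right)} = S 35 = 35 S$)
$j = \frac{3}{4}$ ($j = 1 \cdot \frac{1}{4} + 3 \cdot \frac{1}{6} = \frac{1}{4} + \frac{1}{2} = \frac{3}{4} \approx 0.75$)
$v{\left(p,w \right)} = \frac{3}{280}$ ($v{\left(p,w \right)} = \frac{3}{4 \cdot 35 \cdot 2} = \frac{3}{4 \cdot 70} = \frac{3}{4} \cdot \frac{1}{70} = \frac{3}{280}$)
$\left(-108 + 87\right) v{\left(-5,5 \right)} = \left(-108 + 87\right) \frac{3}{280} = \left(-21\right) \frac{3}{280} = - \frac{9}{40}$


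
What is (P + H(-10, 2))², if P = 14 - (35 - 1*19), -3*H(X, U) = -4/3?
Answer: 196/81 ≈ 2.4198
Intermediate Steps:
H(X, U) = 4/9 (H(X, U) = -(-4)/(3*3) = -⅓*(-4/3) = 4/9)
P = -2 (P = 14 - (35 - 19) = 14 - 1*16 = 14 - 16 = -2)
(P + H(-10, 2))² = (-2 + 4/9)² = (-14/9)² = 196/81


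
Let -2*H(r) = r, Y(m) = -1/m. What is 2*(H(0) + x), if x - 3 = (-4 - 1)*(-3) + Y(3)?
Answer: 106/3 ≈ 35.333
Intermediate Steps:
H(r) = -r/2
x = 53/3 (x = 3 + ((-4 - 1)*(-3) - 1/3) = 3 + (-5*(-3) - 1*⅓) = 3 + (15 - ⅓) = 3 + 44/3 = 53/3 ≈ 17.667)
2*(H(0) + x) = 2*(-½*0 + 53/3) = 2*(0 + 53/3) = 2*(53/3) = 106/3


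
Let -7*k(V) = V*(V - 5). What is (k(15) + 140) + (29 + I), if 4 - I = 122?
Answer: 207/7 ≈ 29.571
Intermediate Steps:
I = -118 (I = 4 - 1*122 = 4 - 122 = -118)
k(V) = -V*(-5 + V)/7 (k(V) = -V*(V - 5)/7 = -V*(-5 + V)/7)
(k(15) + 140) + (29 + I) = ((1/7)*15*(5 - 1*15) + 140) + (29 - 118) = ((1/7)*15*(5 - 15) + 140) - 89 = ((1/7)*15*(-10) + 140) - 89 = (-150/7 + 140) - 89 = 830/7 - 89 = 207/7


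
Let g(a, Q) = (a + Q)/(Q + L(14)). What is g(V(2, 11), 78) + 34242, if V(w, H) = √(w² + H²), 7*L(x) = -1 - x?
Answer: 6061016/177 + 35*√5/531 ≈ 34243.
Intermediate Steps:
L(x) = -⅐ - x/7 (L(x) = (-1 - x)/7 = -⅐ - x/7)
V(w, H) = √(H² + w²)
g(a, Q) = (Q + a)/(-15/7 + Q) (g(a, Q) = (a + Q)/(Q + (-⅐ - ⅐*14)) = (Q + a)/(Q + (-⅐ - 2)) = (Q + a)/(Q - 15/7) = (Q + a)/(-15/7 + Q))
g(V(2, 11), 78) + 34242 = 7*(78 + √(11² + 2²))/(-15 + 7*78) + 34242 = 7*(78 + √(121 + 4))/(-15 + 546) + 34242 = 7*(78 + √125)/531 + 34242 = 7*(1/531)*(78 + 5*√5) + 34242 = (182/177 + 35*√5/531) + 34242 = 6061016/177 + 35*√5/531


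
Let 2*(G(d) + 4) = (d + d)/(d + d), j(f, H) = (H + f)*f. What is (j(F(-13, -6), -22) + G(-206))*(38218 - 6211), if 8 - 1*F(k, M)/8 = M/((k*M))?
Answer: 29751690759/338 ≈ 8.8023e+7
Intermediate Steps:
F(k, M) = 64 - 8/k (F(k, M) = 64 - 8*M/(k*M) = 64 - 8*M/(M*k) = 64 - 8*M*1/(M*k) = 64 - 8/k)
j(f, H) = f*(H + f)
G(d) = -7/2 (G(d) = -4 + ((d + d)/(d + d))/2 = -4 + ((2*d)/((2*d)))/2 = -4 + ((2*d)*(1/(2*d)))/2 = -4 + (½)*1 = -4 + ½ = -7/2)
(j(F(-13, -6), -22) + G(-206))*(38218 - 6211) = ((64 - 8/(-13))*(-22 + (64 - 8/(-13))) - 7/2)*(38218 - 6211) = ((64 - 8*(-1/13))*(-22 + (64 - 8*(-1/13))) - 7/2)*32007 = ((64 + 8/13)*(-22 + (64 + 8/13)) - 7/2)*32007 = (840*(-22 + 840/13)/13 - 7/2)*32007 = ((840/13)*(554/13) - 7/2)*32007 = (465360/169 - 7/2)*32007 = (929537/338)*32007 = 29751690759/338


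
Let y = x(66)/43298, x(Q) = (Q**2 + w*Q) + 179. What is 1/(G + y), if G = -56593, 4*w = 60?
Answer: -43298/2450358189 ≈ -1.7670e-5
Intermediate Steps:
w = 15 (w = (1/4)*60 = 15)
x(Q) = 179 + Q**2 + 15*Q (x(Q) = (Q**2 + 15*Q) + 179 = 179 + Q**2 + 15*Q)
y = 5525/43298 (y = (179 + 66**2 + 15*66)/43298 = (179 + 4356 + 990)*(1/43298) = 5525*(1/43298) = 5525/43298 ≈ 0.12760)
1/(G + y) = 1/(-56593 + 5525/43298) = 1/(-2450358189/43298) = -43298/2450358189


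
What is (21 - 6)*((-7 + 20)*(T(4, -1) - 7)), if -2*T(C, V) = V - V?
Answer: -1365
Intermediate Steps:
T(C, V) = 0 (T(C, V) = -(V - V)/2 = -½*0 = 0)
(21 - 6)*((-7 + 20)*(T(4, -1) - 7)) = (21 - 6)*((-7 + 20)*(0 - 7)) = 15*(13*(-7)) = 15*(-91) = -1365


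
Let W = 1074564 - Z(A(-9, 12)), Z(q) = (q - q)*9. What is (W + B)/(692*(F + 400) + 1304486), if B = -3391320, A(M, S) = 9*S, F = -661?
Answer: -1158378/561937 ≈ -2.0614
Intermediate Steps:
Z(q) = 0 (Z(q) = 0*9 = 0)
W = 1074564 (W = 1074564 - 1*0 = 1074564 + 0 = 1074564)
(W + B)/(692*(F + 400) + 1304486) = (1074564 - 3391320)/(692*(-661 + 400) + 1304486) = -2316756/(692*(-261) + 1304486) = -2316756/(-180612 + 1304486) = -2316756/1123874 = -2316756*1/1123874 = -1158378/561937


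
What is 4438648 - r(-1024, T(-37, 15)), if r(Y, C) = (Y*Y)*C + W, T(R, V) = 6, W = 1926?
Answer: -1854734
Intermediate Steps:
r(Y, C) = 1926 + C*Y**2 (r(Y, C) = (Y*Y)*C + 1926 = Y**2*C + 1926 = C*Y**2 + 1926 = 1926 + C*Y**2)
4438648 - r(-1024, T(-37, 15)) = 4438648 - (1926 + 6*(-1024)**2) = 4438648 - (1926 + 6*1048576) = 4438648 - (1926 + 6291456) = 4438648 - 1*6293382 = 4438648 - 6293382 = -1854734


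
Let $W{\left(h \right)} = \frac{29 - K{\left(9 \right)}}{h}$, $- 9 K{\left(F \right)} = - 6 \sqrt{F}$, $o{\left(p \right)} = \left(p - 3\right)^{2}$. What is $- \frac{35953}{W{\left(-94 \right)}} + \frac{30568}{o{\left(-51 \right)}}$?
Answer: $\frac{91256356}{729} \approx 1.2518 \cdot 10^{5}$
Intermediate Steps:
$o{\left(p \right)} = \left(-3 + p\right)^{2}$
$K{\left(F \right)} = \frac{2 \sqrt{F}}{3}$ ($K{\left(F \right)} = - \frac{\left(-6\right) \sqrt{F}}{9} = \frac{2 \sqrt{F}}{3}$)
$W{\left(h \right)} = \frac{27}{h}$ ($W{\left(h \right)} = \frac{29 - \frac{2 \sqrt{9}}{3}}{h} = \frac{29 - \frac{2}{3} \cdot 3}{h} = \frac{29 - 2}{h} = \frac{27}{h}$)
$- \frac{35953}{W{\left(-94 \right)}} + \frac{30568}{o{\left(-51 \right)}} = - \frac{35953}{27 \frac{1}{-94}} + \frac{30568}{\left(-3 - 51\right)^{2}} = - \frac{35953}{27 \left(- \frac{1}{94}\right)} + \frac{30568}{\left(-54\right)^{2}} = - \frac{35953}{- \frac{27}{94}} + \frac{30568}{2916} = \left(-35953\right) \left(- \frac{94}{27}\right) + 30568 \cdot \frac{1}{2916} = \frac{3379582}{27} + \frac{7642}{729} = \frac{91256356}{729}$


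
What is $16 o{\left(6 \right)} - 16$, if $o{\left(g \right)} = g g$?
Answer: $560$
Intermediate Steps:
$o{\left(g \right)} = g^{2}$
$16 o{\left(6 \right)} - 16 = 16 \cdot 6^{2} - 16 = 16 \cdot 36 - 16 = 576 - 16 = 560$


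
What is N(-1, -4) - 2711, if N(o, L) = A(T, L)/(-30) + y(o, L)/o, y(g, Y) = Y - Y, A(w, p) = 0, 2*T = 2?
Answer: -2711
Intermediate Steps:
T = 1 (T = (½)*2 = 1)
y(g, Y) = 0
N(o, L) = 0 (N(o, L) = 0/(-30) + 0/o = 0*(-1/30) + 0 = 0 + 0 = 0)
N(-1, -4) - 2711 = 0 - 2711 = -2711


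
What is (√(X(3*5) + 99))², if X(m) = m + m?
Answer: 129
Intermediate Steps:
X(m) = 2*m
(√(X(3*5) + 99))² = (√(2*(3*5) + 99))² = (√(2*15 + 99))² = (√(30 + 99))² = (√129)² = 129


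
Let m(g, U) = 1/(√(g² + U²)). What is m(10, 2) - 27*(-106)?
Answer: 2862 + √26/52 ≈ 2862.1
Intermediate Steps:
m(g, U) = (U² + g²)^(-½) (m(g, U) = 1/(√(U² + g²)) = (U² + g²)^(-½))
m(10, 2) - 27*(-106) = (2² + 10²)^(-½) - 27*(-106) = (4 + 100)^(-½) + 2862 = 104^(-½) + 2862 = √26/52 + 2862 = 2862 + √26/52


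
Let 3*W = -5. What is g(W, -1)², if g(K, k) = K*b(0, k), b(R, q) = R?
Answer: 0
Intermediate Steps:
W = -5/3 (W = (⅓)*(-5) = -5/3 ≈ -1.6667)
g(K, k) = 0 (g(K, k) = K*0 = 0)
g(W, -1)² = 0² = 0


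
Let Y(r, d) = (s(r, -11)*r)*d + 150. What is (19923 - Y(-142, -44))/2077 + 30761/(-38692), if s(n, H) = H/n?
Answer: 682439391/80363284 ≈ 8.4919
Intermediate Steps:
Y(r, d) = 150 - 11*d (Y(r, d) = ((-11/r)*r)*d + 150 = -11*d + 150 = 150 - 11*d)
(19923 - Y(-142, -44))/2077 + 30761/(-38692) = (19923 - (150 - 11*(-44)))/2077 + 30761/(-38692) = (19923 - (150 + 484))*(1/2077) + 30761*(-1/38692) = (19923 - 1*634)*(1/2077) - 30761/38692 = (19923 - 634)*(1/2077) - 30761/38692 = 19289*(1/2077) - 30761/38692 = 19289/2077 - 30761/38692 = 682439391/80363284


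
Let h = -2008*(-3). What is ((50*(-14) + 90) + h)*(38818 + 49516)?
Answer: 478240276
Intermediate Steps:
h = 6024
((50*(-14) + 90) + h)*(38818 + 49516) = ((50*(-14) + 90) + 6024)*(38818 + 49516) = ((-700 + 90) + 6024)*88334 = (-610 + 6024)*88334 = 5414*88334 = 478240276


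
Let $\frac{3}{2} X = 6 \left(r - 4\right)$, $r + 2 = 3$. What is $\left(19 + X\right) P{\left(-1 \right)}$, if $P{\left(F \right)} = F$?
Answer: $-7$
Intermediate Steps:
$r = 1$ ($r = -2 + 3 = 1$)
$X = -12$ ($X = \frac{2 \cdot 6 \left(1 - 4\right)}{3} = \frac{2 \cdot 6 \left(-3\right)}{3} = \frac{2}{3} \left(-18\right) = -12$)
$\left(19 + X\right) P{\left(-1 \right)} = \left(19 - 12\right) \left(-1\right) = 7 \left(-1\right) = -7$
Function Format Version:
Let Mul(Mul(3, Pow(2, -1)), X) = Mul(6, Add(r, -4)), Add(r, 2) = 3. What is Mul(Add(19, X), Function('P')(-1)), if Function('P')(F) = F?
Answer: -7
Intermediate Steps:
r = 1 (r = Add(-2, 3) = 1)
X = -12 (X = Mul(Rational(2, 3), Mul(6, Add(1, -4))) = Mul(Rational(2, 3), Mul(6, -3)) = Mul(Rational(2, 3), -18) = -12)
Mul(Add(19, X), Function('P')(-1)) = Mul(Add(19, -12), -1) = Mul(7, -1) = -7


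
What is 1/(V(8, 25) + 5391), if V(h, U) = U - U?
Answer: 1/5391 ≈ 0.00018549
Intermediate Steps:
V(h, U) = 0
1/(V(8, 25) + 5391) = 1/(0 + 5391) = 1/5391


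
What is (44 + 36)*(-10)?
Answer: -800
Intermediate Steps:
(44 + 36)*(-10) = 80*(-10) = -800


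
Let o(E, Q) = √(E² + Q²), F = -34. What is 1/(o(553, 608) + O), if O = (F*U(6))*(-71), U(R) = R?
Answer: 14484/209110783 - √675473/209110783 ≈ 6.5334e-5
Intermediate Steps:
O = 14484 (O = -34*6*(-71) = -204*(-71) = 14484)
1/(o(553, 608) + O) = 1/(√(553² + 608²) + 14484) = 1/(√(305809 + 369664) + 14484) = 1/(√675473 + 14484) = 1/(14484 + √675473)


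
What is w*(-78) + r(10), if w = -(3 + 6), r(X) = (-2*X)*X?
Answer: 502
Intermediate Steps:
r(X) = -2*X**2
w = -9 (w = -1*9 = -9)
w*(-78) + r(10) = -9*(-78) - 2*10**2 = 702 - 2*100 = 702 - 200 = 502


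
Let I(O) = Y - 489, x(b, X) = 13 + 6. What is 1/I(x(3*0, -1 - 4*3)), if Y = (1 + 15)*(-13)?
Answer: -1/697 ≈ -0.0014347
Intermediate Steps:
Y = -208 (Y = 16*(-13) = -208)
x(b, X) = 19
I(O) = -697 (I(O) = -208 - 489 = -697)
1/I(x(3*0, -1 - 4*3)) = 1/(-697) = -1/697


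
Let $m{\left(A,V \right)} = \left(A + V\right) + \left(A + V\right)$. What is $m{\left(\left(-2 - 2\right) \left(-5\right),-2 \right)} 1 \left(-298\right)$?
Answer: $-10728$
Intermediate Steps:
$m{\left(A,V \right)} = 2 A + 2 V$
$m{\left(\left(-2 - 2\right) \left(-5\right),-2 \right)} 1 \left(-298\right) = \left(2 \left(-2 - 2\right) \left(-5\right) + 2 \left(-2\right)\right) 1 \left(-298\right) = \left(2 \left(\left(-4\right) \left(-5\right)\right) - 4\right) 1 \left(-298\right) = \left(2 \cdot 20 - 4\right) 1 \left(-298\right) = \left(40 - 4\right) 1 \left(-298\right) = 36 \cdot 1 \left(-298\right) = 36 \left(-298\right) = -10728$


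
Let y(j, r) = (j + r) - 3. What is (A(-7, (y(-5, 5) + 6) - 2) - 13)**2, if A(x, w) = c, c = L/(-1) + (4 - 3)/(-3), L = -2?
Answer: 1156/9 ≈ 128.44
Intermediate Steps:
y(j, r) = -3 + j + r
c = 5/3 (c = -2/(-1) + (4 - 3)/(-3) = -2*(-1) + 1*(-1/3) = 2 - 1/3 = 5/3 ≈ 1.6667)
A(x, w) = 5/3
(A(-7, (y(-5, 5) + 6) - 2) - 13)**2 = (5/3 - 13)**2 = (-34/3)**2 = 1156/9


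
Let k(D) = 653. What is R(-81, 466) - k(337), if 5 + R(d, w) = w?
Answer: -192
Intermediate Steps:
R(d, w) = -5 + w
R(-81, 466) - k(337) = (-5 + 466) - 1*653 = 461 - 653 = -192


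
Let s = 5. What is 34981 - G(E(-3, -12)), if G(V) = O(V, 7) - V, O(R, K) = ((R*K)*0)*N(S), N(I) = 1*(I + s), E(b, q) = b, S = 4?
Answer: 34978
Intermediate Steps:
N(I) = 5 + I (N(I) = 1*(I + 5) = 1*(5 + I) = 5 + I)
O(R, K) = 0 (O(R, K) = ((R*K)*0)*(5 + 4) = ((K*R)*0)*9 = 0*9 = 0)
G(V) = -V (G(V) = 0 - V = -V)
34981 - G(E(-3, -12)) = 34981 - (-1)*(-3) = 34981 - 1*3 = 34981 - 3 = 34978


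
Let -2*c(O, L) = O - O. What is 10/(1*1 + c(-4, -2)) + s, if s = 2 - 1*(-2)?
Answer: 14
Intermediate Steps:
c(O, L) = 0 (c(O, L) = -(O - O)/2 = -1/2*0 = 0)
s = 4 (s = 2 + 2 = 4)
10/(1*1 + c(-4, -2)) + s = 10/(1*1 + 0) + 4 = 10/(1 + 0) + 4 = 10/1 + 4 = 10*1 + 4 = 10 + 4 = 14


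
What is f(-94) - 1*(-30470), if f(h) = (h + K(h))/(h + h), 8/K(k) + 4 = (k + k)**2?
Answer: 12652722772/415245 ≈ 30471.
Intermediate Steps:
K(k) = 8/(-4 + 4*k**2) (K(k) = 8/(-4 + (k + k)**2) = 8/(-4 + (2*k)**2) = 8/(-4 + 4*k**2))
f(h) = (h + 2/(-1 + h**2))/(2*h) (f(h) = (h + 2/(-1 + h**2))/(h + h) = (h + 2/(-1 + h**2))/((2*h)) = (h + 2/(-1 + h**2))*(1/(2*h)) = (h + 2/(-1 + h**2))/(2*h))
f(-94) - 1*(-30470) = (1/2)*(2 + (-94)**3 - 1*(-94))/(-94*(-1 + (-94)**2)) - 1*(-30470) = (1/2)*(-1/94)*(2 - 830584 + 94)/(-1 + 8836) + 30470 = (1/2)*(-1/94)*(-830488)/8835 + 30470 = (1/2)*(-1/94)*(1/8835)*(-830488) + 30470 = 207622/415245 + 30470 = 12652722772/415245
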